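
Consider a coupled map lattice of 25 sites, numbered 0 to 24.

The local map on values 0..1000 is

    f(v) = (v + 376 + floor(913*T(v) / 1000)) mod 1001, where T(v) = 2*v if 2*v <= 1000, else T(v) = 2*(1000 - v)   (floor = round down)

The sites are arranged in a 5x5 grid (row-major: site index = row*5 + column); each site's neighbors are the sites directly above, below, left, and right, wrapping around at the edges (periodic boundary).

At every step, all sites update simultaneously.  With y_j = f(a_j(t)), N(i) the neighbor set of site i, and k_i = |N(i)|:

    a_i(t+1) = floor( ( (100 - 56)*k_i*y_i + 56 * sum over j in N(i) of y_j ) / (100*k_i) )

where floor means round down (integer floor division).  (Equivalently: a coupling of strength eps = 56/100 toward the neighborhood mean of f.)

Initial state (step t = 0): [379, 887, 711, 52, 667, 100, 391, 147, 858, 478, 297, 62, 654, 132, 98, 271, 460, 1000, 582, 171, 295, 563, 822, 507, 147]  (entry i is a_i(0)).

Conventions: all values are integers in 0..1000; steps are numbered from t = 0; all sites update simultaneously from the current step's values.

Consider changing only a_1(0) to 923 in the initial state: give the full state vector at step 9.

Simulating step by step:
t=0: [379, 923, 711, 52, 667, 100, 391, 147, 858, 478, 297, 62, 654, 132, 98, 271, 460, 1000, 582, 171, 295, 563, 822, 507, 147]
t=1: [469, 510, 587, 584, 633, 550, 552, 662, 606, 662, 374, 526, 635, 682, 643, 335, 548, 525, 703, 700, 387, 581, 580, 701, 697]
t=2: [681, 746, 717, 696, 675, 682, 740, 684, 680, 678, 539, 701, 692, 653, 622, 458, 689, 724, 643, 586, 537, 697, 712, 649, 609]
t=3: [647, 601, 611, 633, 647, 647, 606, 624, 639, 646, 698, 637, 629, 658, 690, 694, 630, 620, 664, 696, 701, 636, 619, 656, 695]
t=4: [665, 692, 692, 675, 662, 665, 690, 686, 672, 662, 638, 672, 678, 658, 638, 633, 672, 681, 655, 630, 636, 674, 683, 660, 635]
t=5: [651, 634, 632, 644, 655, 651, 635, 635, 646, 655, 667, 646, 641, 655, 669, 672, 648, 641, 658, 675, 667, 645, 639, 654, 670]
t=6: [662, 673, 675, 667, 659, 662, 673, 674, 666, 659, 653, 666, 669, 659, 650, 648, 663, 668, 657, 646, 653, 667, 670, 660, 650]
t=7: [654, 646, 644, 650, 656, 654, 646, 645, 650, 656, 659, 650, 648, 655, 661, 662, 653, 650, 657, 664, 659, 650, 648, 654, 661]
t=8: [660, 665, 667, 663, 659, 660, 665, 667, 663, 659, 657, 663, 664, 659, 655, 655, 661, 663, 658, 653, 657, 663, 664, 660, 655]
t=9: [655, 651, 650, 653, 655, 655, 651, 650, 653, 655, 657, 653, 652, 655, 658, 658, 654, 653, 656, 659, 657, 653, 652, 655, 658]

Answer: [655, 651, 650, 653, 655, 655, 651, 650, 653, 655, 657, 653, 652, 655, 658, 658, 654, 653, 656, 659, 657, 653, 652, 655, 658]
Key observation: This trace re-runs the system from the modified initial state.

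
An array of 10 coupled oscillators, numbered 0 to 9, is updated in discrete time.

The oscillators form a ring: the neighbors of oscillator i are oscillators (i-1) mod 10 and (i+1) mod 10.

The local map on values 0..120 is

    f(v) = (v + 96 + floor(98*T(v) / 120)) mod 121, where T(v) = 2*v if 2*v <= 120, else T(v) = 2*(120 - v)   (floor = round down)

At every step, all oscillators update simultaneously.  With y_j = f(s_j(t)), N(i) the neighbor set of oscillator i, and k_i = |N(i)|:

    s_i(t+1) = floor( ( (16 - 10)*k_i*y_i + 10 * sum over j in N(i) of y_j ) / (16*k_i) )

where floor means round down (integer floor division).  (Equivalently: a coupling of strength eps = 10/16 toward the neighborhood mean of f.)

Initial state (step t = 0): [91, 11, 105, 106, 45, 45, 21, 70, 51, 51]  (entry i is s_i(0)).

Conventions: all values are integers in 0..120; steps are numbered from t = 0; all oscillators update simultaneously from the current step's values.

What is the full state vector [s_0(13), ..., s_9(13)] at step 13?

Answer: [81, 74, 78, 111, 75, 69, 38, 68, 81, 115]

Derivation:
t=0: [91, 11, 105, 106, 45, 45, 21, 70, 51, 51]
t=1: [77, 68, 72, 100, 96, 73, 41, 45, 76, 110]
t=2: [33, 3, 36, 75, 75, 61, 60, 60, 61, 38]
t=3: [78, 79, 58, 22, 4, 8, 11, 11, 31, 50]
t=4: [70, 46, 49, 47, 86, 77, 38, 19, 55, 57]
t=5: [33, 70, 99, 105, 74, 60, 36, 70, 53, 40]
t=6: [49, 54, 74, 73, 37, 27, 31, 59, 69, 84]
t=7: [112, 77, 38, 24, 42, 57, 38, 22, 41, 78]
t=8: [37, 55, 40, 64, 45, 51, 39, 61, 40, 56]
t=9: [64, 92, 70, 57, 71, 94, 66, 53, 33, 47]
t=10: [69, 46, 38, 4, 37, 45, 73, 64, 89, 58]
t=11: [34, 61, 91, 85, 89, 58, 33, 39, 47, 39]
t=12: [51, 59, 82, 114, 81, 56, 48, 78, 84, 79]
t=13: [81, 74, 78, 111, 75, 69, 38, 68, 81, 115]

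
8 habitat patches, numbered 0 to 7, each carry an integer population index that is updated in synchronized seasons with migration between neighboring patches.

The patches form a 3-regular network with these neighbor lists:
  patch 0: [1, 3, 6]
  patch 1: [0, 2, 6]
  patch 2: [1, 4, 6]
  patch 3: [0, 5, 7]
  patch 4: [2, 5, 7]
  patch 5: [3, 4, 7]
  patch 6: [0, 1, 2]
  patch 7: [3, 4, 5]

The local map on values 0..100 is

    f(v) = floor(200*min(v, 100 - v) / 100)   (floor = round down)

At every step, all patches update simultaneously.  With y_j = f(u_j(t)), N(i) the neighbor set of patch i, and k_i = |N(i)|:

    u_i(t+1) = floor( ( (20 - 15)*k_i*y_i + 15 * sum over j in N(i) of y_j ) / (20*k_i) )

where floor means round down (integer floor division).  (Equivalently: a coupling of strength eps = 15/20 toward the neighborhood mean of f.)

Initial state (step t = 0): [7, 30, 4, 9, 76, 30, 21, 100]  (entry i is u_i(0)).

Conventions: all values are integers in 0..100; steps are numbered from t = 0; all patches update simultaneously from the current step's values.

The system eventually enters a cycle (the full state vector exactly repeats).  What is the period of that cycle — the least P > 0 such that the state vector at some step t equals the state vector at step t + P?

Answer: 2
Key observation: The state at step 19, [80, 80, 80, 80, 80, 80, 80, 80], reappears at step 21 — and no state repeats earlier — so the cycle the system enters has period 2.

Derivation:
t=0: [7, 30, 4, 9, 76, 30, 21, 100]
t=1: [33, 31, 39, 23, 29, 31, 31, 31]
t=2: [59, 67, 65, 59, 65, 57, 67, 57]
t=3: [74, 71, 68, 84, 78, 81, 71, 81]
t=4: [50, 58, 56, 40, 46, 38, 58, 38]
t=5: [87, 89, 87, 83, 83, 81, 89, 81]
t=6: [26, 24, 26, 34, 34, 36, 24, 36]
t=7: [54, 50, 54, 66, 66, 70, 50, 70]
t=8: [90, 96, 90, 70, 70, 64, 96, 64]
t=9: [24, 14, 24, 56, 56, 66, 14, 66]
t=10: [48, 38, 48, 68, 68, 78, 38, 78]
t=11: [78, 86, 78, 62, 62, 54, 86, 54]
t=12: [44, 36, 44, 76, 76, 84, 36, 84]
t=13: [70, 80, 70, 50, 50, 40, 80, 40]
t=14: [60, 50, 60, 80, 80, 90, 50, 90]
t=15: [80, 90, 80, 40, 40, 30, 90, 30]
t=16: [40, 30, 40, 60, 60, 70, 30, 70]
t=17: [70, 70, 70, 70, 70, 70, 70, 70]
t=18: [60, 60, 60, 60, 60, 60, 60, 60]
t=19: [80, 80, 80, 80, 80, 80, 80, 80]
t=20: [40, 40, 40, 40, 40, 40, 40, 40]
t=21: [80, 80, 80, 80, 80, 80, 80, 80]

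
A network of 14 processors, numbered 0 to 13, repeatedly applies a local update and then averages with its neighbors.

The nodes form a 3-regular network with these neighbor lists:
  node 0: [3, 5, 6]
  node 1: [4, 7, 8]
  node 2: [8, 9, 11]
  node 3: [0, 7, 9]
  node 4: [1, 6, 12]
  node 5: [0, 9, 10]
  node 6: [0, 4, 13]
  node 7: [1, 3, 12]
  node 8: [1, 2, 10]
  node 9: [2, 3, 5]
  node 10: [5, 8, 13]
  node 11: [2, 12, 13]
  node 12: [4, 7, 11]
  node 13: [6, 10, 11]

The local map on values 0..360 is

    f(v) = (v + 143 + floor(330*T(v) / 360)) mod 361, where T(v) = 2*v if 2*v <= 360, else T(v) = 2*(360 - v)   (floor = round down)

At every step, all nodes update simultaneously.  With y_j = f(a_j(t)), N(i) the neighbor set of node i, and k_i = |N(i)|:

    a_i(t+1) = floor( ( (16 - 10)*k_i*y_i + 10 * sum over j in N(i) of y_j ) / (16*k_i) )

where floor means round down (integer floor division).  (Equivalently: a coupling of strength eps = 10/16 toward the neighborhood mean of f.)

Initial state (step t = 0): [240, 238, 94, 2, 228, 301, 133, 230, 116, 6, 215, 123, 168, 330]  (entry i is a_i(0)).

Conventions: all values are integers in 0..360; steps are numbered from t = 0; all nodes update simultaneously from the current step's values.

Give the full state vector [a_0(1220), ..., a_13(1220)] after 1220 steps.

Answer: [242, 242, 242, 242, 242, 242, 242, 242, 242, 242, 242, 242, 242, 242]
Key observation: The state at step 12, [242, 242, 242, 242, 242, 242, 242, 242, 242, 242, 242, 242, 242, 242], reappears at step 14: the system is in a cycle of period 2 from step 12 on.  Therefore the state at step 1220 equals the state at step 12 + ((1220 - 12) mod 2) = 12, which is [242, 242, 242, 242, 242, 242, 242, 242, 242, 242, 242, 242, 242, 242].

Derivation:
t=0: [240, 238, 94, 2, 228, 301, 133, 230, 116, 6, 215, 123, 168, 330]
t=1: [194, 218, 101, 191, 231, 209, 196, 228, 156, 140, 195, 147, 228, 177]
t=2: [277, 248, 150, 253, 257, 253, 273, 259, 210, 195, 265, 199, 240, 263]
t=3: [219, 238, 248, 235, 229, 234, 217, 232, 238, 244, 232, 243, 242, 231]
t=4: [254, 245, 238, 247, 249, 247, 256, 244, 242, 240, 246, 240, 243, 249]
t=5: [232, 237, 241, 236, 234, 236, 230, 237, 239, 239, 236, 239, 238, 235]
t=6: [247, 244, 241, 244, 246, 245, 248, 244, 242, 243, 244, 242, 243, 245]
t=7: [236, 238, 240, 237, 237, 237, 236, 238, 239, 238, 238, 239, 238, 237]
t=8: [244, 243, 242, 243, 243, 243, 244, 243, 242, 243, 243, 242, 243, 243]
t=9: [238, 239, 239, 238, 238, 238, 238, 239, 239, 239, 239, 239, 239, 239]
t=10: [243, 242, 242, 242, 242, 242, 242, 242, 242, 242, 242, 242, 242, 242]
t=11: [239, 240, 240, 239, 240, 239, 239, 240, 240, 240, 240, 240, 240, 240]
t=12: [242, 242, 242, 242, 242, 242, 242, 242, 242, 242, 242, 242, 242, 242]
t=13: [240, 240, 240, 240, 240, 240, 240, 240, 240, 240, 240, 240, 240, 240]
t=14: [242, 242, 242, 242, 242, 242, 242, 242, 242, 242, 242, 242, 242, 242]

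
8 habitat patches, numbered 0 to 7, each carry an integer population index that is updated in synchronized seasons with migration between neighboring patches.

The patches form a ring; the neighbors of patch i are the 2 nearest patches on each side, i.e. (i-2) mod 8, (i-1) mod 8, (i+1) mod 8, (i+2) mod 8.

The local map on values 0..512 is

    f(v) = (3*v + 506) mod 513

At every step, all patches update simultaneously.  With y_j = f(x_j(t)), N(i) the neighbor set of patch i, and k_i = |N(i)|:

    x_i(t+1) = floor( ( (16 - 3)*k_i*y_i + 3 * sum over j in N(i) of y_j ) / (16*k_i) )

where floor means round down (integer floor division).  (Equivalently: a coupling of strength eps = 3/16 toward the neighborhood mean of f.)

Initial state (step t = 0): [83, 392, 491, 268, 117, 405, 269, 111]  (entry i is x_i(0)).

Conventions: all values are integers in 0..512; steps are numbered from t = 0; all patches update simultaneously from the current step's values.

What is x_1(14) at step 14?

Answer: x_1(14) = 341

Derivation:
t=0: [83, 392, 491, 268, 117, 405, 269, 111]
t=1: [252, 176, 404, 282, 335, 206, 284, 304]
t=2: [234, 59, 194, 300, 437, 151, 326, 350]
t=3: [181, 168, 97, 353, 288, 415, 415, 72]
t=4: [75, 429, 272, 83, 313, 209, 209, 214]
t=5: [213, 247, 293, 247, 375, 128, 127, 131]
t=6: [159, 230, 322, 228, 137, 356, 349, 364]
t=7: [414, 191, 419, 182, 359, 58, 56, 80]
t=8: [201, 75, 197, 44, 62, 157, 161, 216]
t=9: [109, 196, 86, 145, 198, 419, 426, 162]
t=10: [308, 124, 245, 376, 113, 239, 250, 429]
t=11: [378, 341, 230, 129, 304, 202, 242, 262]
t=12: [135, 451, 202, 362, 357, 128, 206, 258]
t=13: [358, 297, 107, 81, 59, 327, 129, 262]
t=14: [95, 341, 293, 253, 203, 423, 352, 274]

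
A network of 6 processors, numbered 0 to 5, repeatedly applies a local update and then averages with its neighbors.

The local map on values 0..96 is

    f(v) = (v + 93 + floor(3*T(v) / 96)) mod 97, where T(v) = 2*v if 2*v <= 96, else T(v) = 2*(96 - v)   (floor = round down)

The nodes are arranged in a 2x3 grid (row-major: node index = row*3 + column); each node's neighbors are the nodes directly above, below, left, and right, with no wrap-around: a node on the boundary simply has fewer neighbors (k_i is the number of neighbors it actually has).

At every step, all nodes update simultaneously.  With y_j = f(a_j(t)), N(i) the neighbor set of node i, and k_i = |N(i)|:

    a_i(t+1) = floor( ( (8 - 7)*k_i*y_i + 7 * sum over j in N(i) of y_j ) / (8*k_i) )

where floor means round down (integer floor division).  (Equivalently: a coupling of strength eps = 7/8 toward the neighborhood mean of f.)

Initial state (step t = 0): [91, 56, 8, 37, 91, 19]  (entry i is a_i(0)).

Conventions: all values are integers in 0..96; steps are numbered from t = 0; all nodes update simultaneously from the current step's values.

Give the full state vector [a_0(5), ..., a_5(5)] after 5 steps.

Answer: [39, 43, 36, 45, 38, 42]

Derivation:
t=0: [91, 56, 8, 37, 91, 19]
t=1: [49, 58, 31, 80, 41, 41]
t=2: [64, 40, 45, 47, 55, 34]
t=3: [44, 50, 36, 55, 40, 46]
t=4: [49, 39, 44, 41, 47, 37]
t=5: [39, 43, 36, 45, 38, 42]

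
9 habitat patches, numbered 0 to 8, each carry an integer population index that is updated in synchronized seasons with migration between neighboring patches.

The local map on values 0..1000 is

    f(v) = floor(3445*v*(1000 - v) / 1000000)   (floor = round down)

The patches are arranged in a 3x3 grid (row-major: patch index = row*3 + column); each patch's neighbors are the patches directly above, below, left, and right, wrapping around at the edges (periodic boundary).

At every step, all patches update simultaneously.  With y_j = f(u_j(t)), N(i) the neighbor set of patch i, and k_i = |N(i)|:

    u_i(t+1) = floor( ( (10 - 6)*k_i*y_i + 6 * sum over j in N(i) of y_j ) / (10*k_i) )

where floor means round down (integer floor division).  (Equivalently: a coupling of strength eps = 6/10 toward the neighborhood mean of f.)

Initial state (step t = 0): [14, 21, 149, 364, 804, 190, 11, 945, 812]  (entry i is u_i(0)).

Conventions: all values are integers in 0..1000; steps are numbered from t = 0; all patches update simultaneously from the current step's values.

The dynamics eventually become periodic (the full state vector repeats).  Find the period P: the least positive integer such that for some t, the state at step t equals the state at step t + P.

Simulating step by step:
t=0: [14, 21, 149, 364, 804, 190, 11, 945, 812]
t=1: [219, 208, 350, 492, 453, 557, 247, 247, 387]
t=2: [663, 656, 736, 784, 778, 837, 692, 687, 763]
t=3: [722, 726, 663, 618, 623, 558, 700, 705, 640]
t=4: [724, 721, 760, 786, 783, 817, 741, 737, 775]
t=5: [659, 662, 625, 598, 601, 564, 644, 647, 610]
t=6: [788, 786, 804, 816, 815, 830, 796, 795, 811]
t=7: [559, 561, 542, 527, 529, 510, 550, 552, 533]
t=8: [851, 851, 854, 856, 855, 858, 853, 852, 855]
t=9: [432, 433, 429, 426, 427, 423, 430, 431, 427]
t=10: [844, 844, 843, 842, 842, 841, 843, 843, 842]
t=11: [454, 454, 455, 457, 457, 458, 455, 455, 456]
t=12: [853, 853, 853, 854, 854, 854, 853, 853, 854]
t=13: [430, 430, 430, 429, 429, 429, 430, 430, 429]
t=14: [843, 843, 843, 843, 843, 843, 843, 843, 843]
t=15: [455, 455, 455, 455, 455, 455, 455, 455, 455]
t=16: [854, 854, 854, 854, 854, 854, 854, 854, 854]
t=17: [429, 429, 429, 429, 429, 429, 429, 429, 429]
t=18: [843, 843, 843, 843, 843, 843, 843, 843, 843]

Answer: 4
Key observation: The state at step 14, [843, 843, 843, 843, 843, 843, 843, 843, 843], reappears at step 18 — and no state repeats earlier — so the cycle the system enters has period 4.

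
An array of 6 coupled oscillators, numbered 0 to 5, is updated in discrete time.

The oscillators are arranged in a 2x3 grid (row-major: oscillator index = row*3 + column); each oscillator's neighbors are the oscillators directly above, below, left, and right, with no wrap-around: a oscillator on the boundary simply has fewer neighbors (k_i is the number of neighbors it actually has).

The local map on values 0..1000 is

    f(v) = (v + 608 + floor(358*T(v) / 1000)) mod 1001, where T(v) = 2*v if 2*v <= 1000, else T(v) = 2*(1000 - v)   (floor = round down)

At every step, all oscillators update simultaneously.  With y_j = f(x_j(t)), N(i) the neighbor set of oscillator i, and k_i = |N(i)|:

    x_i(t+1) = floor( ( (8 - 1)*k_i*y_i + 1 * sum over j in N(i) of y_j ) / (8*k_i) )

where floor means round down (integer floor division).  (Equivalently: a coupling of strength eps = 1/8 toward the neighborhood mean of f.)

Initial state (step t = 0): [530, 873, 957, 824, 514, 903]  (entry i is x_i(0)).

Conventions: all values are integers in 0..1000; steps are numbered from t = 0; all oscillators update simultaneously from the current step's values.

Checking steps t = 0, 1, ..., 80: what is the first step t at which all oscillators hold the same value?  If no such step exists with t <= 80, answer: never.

Answer: 40
Key observation: Synchronization is absorbing here: once all oscillators are equal they stay equal, and step 40 is the first all-equal step.

Derivation:
t=0: [530, 873, 957, 824, 514, 903]  (not all equal)
t=1: [484, 562, 591, 546, 480, 573]  (not all equal)
t=2: [442, 478, 489, 472, 436, 481]  (not all equal)
t=3: [372, 422, 443, 409, 363, 428]  (not all equal)
t=4: [254, 324, 363, 299, 241, 335]  (not all equal)
t=5: [54, 153, 221, 108, 36, 173]  (not all equal)
t=6: [716, 859, 974, 779, 692, 894]  (not all equal)
t=7: [529, 563, 595, 541, 524, 573]  (not all equal)
t=8: [473, 481, 490, 475, 472, 484]  (not all equal)
t=9: [419, 431, 445, 421, 417, 436]  (not all equal)
t=10: [327, 345, 367, 328, 324, 353]  (not all equal)
t=11: [170, 197, 232, 168, 165, 210]  (not all equal)
t=12: [901, 902, 124, 895, 896, 903]  (not all equal)
t=13: [578, 588, 789, 577, 577, 593]  (not all equal)
t=14: [487, 491, 539, 486, 486, 494]  (not all equal)
t=15: [442, 449, 472, 440, 440, 454]  (not all equal)
t=16: [365, 377, 411, 362, 363, 386]  (not all equal)
t=17: [233, 253, 305, 228, 231, 269]  (not all equal)
t=18: [70, 41, 120, 874, 48, 67]  (not all equal)
t=19: [715, 686, 798, 588, 685, 725]  (not all equal)
t=20: [523, 518, 545, 493, 516, 528]  (not all equal)
t=21: [469, 470, 476, 454, 468, 472]  (not all equal)
t=22: [409, 413, 421, 389, 409, 416]  (not all equal)
t=23: [306, 315, 327, 278, 307, 319]  (not all equal)
t=24: [129, 146, 165, 90, 132, 153]  (not all equal)
t=25: [826, 857, 887, 770, 833, 869]  (not all equal)
t=26: [556, 565, 573, 543, 558, 568]  (not all equal)
t=27: [480, 482, 484, 477, 481, 483]  (not all equal)
t=28: [429, 433, 436, 425, 431, 434]  (not all equal)
t=29: [343, 349, 354, 337, 345, 350]  (not all equal)
t=30: [195, 204, 213, 186, 199, 206]  (not all equal)
t=31: [942, 957, 971, 929, 948, 961]  (not all equal)
t=32: [590, 593, 597, 586, 591, 595]  (not all equal)
t=33: [490, 490, 491, 489, 490, 491]  (not all equal)
t=34: [446, 447, 448, 446, 447, 448]  (not all equal)
t=35: [372, 373, 374, 372, 373, 374]  (not all equal)
t=36: [245, 246, 247, 245, 246, 247]  (not all equal)
t=37: [27, 28, 29, 27, 28, 29]  (not all equal)
t=38: [654, 655, 656, 654, 655, 656]  (not all equal)
t=39: [508, 508, 509, 508, 508, 509]  (not all equal)
t=40: [467, 467, 467, 467, 467, 467]  (all equal)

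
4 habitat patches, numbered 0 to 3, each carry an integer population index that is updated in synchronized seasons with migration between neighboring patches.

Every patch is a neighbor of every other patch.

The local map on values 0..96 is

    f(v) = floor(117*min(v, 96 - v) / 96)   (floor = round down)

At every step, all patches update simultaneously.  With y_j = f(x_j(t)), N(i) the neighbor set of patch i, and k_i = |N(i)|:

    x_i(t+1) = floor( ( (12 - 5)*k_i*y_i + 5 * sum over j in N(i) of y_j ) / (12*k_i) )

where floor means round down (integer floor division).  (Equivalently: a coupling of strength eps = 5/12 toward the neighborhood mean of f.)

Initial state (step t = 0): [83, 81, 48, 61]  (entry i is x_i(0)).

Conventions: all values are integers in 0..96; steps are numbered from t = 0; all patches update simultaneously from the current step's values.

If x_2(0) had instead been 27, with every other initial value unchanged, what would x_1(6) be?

Answer: x_1(6) = 52
Key observation: This trace re-runs the system from the modified initial state.

Derivation:
t=0: [83, 81, 27, 61]
t=1: [21, 22, 29, 33]
t=2: [28, 29, 33, 35]
t=3: [36, 36, 38, 39]
t=4: [43, 43, 45, 45]
t=5: [52, 52, 53, 53]
t=6: [52, 52, 52, 52]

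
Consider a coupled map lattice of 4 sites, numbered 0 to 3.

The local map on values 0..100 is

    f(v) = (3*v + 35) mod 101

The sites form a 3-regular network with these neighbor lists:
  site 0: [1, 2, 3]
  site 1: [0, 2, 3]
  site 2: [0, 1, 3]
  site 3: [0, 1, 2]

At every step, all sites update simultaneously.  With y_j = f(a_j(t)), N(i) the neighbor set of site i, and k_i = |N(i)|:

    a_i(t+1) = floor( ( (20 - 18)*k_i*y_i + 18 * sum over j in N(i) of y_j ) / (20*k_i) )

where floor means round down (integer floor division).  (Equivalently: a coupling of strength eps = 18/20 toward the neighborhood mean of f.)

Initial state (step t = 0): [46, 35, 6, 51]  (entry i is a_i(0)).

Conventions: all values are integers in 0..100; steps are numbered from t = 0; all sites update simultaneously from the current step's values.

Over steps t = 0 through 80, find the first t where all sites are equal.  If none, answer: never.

Answer: 12
Key observation: Synchronization is absorbing here: once all sites are equal they stay equal, and step 12 is the first all-equal step.

Derivation:
t=0: [46, 35, 6, 51]  (not all equal)
t=1: [60, 67, 64, 57]  (not all equal)
t=2: [20, 16, 17, 22]  (not all equal)
t=3: [60, 62, 62, 79]  (not all equal)
t=4: [33, 32, 32, 22]  (not all equal)
t=5: [21, 21, 21, 27]  (not all equal)
t=6: [73, 73, 73, 89]  (not all equal)
t=7: [66, 66, 66, 56]  (not all equal)
t=8: [22, 22, 22, 28]  (not all equal)
t=9: [5, 5, 5, 1]  (not all equal)
t=10: [46, 46, 46, 48]  (not all equal)
t=11: [73, 73, 73, 72]  (not all equal)
t=12: [51, 51, 51, 51]  (all equal)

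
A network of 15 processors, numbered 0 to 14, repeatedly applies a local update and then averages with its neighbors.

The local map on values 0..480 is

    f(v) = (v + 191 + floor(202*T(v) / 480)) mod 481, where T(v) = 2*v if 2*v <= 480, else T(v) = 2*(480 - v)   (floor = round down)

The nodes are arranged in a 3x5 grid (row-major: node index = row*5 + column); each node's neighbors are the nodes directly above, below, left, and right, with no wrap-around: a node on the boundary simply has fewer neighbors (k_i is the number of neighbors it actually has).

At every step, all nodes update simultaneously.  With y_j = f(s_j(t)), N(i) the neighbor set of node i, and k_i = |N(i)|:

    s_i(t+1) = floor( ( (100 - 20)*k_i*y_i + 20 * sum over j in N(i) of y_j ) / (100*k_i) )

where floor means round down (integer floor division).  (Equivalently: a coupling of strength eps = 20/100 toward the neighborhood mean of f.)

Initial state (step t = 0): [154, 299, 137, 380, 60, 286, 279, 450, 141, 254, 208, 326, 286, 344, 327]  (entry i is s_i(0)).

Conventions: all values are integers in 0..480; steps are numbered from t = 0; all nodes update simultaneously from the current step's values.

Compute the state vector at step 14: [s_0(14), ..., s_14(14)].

Answer: [290, 299, 273, 259, 228, 187, 191, 279, 251, 244, 167, 170, 188, 188, 188]

Derivation:
t=0: [154, 299, 137, 380, 60, 286, 279, 450, 141, 254, 208, 326, 286, 344, 327]
t=1: [411, 200, 389, 218, 273, 175, 159, 208, 394, 184, 106, 159, 161, 186, 164]
t=2: [154, 86, 158, 122, 141, 63, 11, 92, 156, 61, 312, 27, 14, 54, 19]
t=3: [444, 324, 74, 393, 431, 302, 231, 333, 450, 319, 185, 231, 232, 293, 239]
t=4: [179, 175, 295, 187, 179, 153, 139, 172, 181, 165, 69, 129, 140, 159, 152]
t=5: [81, 68, 135, 59, 37, 431, 404, 75, 39, 47, 344, 423, 388, 65, 377]
t=6: [321, 316, 414, 303, 264, 191, 191, 315, 270, 267, 170, 178, 194, 288, 197]
t=7: [153, 158, 175, 161, 155, 65, 70, 153, 156, 150, 28, 39, 77, 146, 89]
t=8: [408, 54, 57, 70, 428, 316, 307, 435, 452, 460, 250, 269, 345, 444, 375]
t=9: [187, 274, 288, 299, 195, 164, 169, 186, 191, 184, 154, 157, 169, 182, 175]
t=10: [60, 141, 151, 148, 76, 46, 51, 54, 64, 49, 428, 418, 55, 43, 34]
t=11: [313, 430, 455, 444, 338, 271, 286, 299, 311, 284, 190, 194, 282, 272, 257]
t=12: [164, 179, 183, 181, 167, 150, 155, 162, 163, 158, 69, 78, 152, 157, 154]
t=13: [60, 66, 43, 39, 17, 427, 423, 56, 34, 33, 334, 351, 430, 447, 427]
t=14: [290, 299, 273, 259, 228, 187, 191, 279, 251, 244, 167, 170, 188, 188, 188]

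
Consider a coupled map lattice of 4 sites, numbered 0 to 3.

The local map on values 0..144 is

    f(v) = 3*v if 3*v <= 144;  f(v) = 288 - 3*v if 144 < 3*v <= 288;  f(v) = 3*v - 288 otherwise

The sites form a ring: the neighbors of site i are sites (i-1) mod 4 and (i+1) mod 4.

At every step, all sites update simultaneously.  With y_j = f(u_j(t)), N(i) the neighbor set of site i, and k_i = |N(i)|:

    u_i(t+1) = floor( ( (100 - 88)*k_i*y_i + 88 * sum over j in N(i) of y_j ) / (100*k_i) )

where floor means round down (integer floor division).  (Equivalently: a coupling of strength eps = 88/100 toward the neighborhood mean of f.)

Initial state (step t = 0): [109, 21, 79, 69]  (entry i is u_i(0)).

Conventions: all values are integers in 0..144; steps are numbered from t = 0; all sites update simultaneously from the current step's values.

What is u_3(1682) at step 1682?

Simulating step by step:
t=0: [109, 21, 79, 69]
t=1: [68, 47, 69, 49]
t=2: [134, 89, 133, 89]
t=3: [32, 101, 31, 101]
t=4: [24, 84, 24, 84]
t=5: [40, 67, 40, 67]
t=6: [90, 116, 90, 116]
t=7: [54, 23, 54, 23]
t=8: [75, 119, 75, 119]
t=9: [68, 63, 68, 63]
t=10: [97, 85, 97, 85]
t=11: [29, 6, 29, 6]
t=12: [26, 78, 26, 78]
t=13: [56, 75, 56, 75]
t=14: [69, 113, 69, 113]
t=15: [54, 77, 54, 77]
t=16: [65, 117, 65, 117]
t=17: [66, 89, 66, 89]
t=18: [29, 81, 29, 81]
t=19: [50, 81, 50, 81]
t=20: [56, 126, 56, 126]
t=21: [93, 116, 93, 116]
t=22: [53, 15, 53, 15]
t=23: [55, 118, 55, 118]
t=24: [72, 116, 72, 116]
t=25: [61, 70, 61, 70]
t=26: [81, 101, 81, 101]
t=27: [18, 41, 18, 41]
t=28: [114, 62, 114, 62]
t=29: [96, 59, 96, 59]
t=30: [97, 13, 97, 13]
t=31: [34, 7, 34, 7]
t=32: [30, 92, 30, 92]
t=33: [21, 80, 21, 80]
t=34: [49, 61, 49, 61]
t=35: [109, 136, 109, 136]
t=36: [110, 48, 110, 48]
t=37: [131, 54, 131, 54]
t=38: [123, 107, 123, 107]
t=39: [38, 75, 38, 75]
t=40: [69, 107, 69, 107]
t=41: [38, 75, 38, 75]

Answer: u_3(1682) = 107
Key observation: The state at step 39, [38, 75, 38, 75], reappears at step 41: the system is in a cycle of period 2 from step 39 on.  Therefore the state at step 1682 equals the state at step 39 + ((1682 - 39) mod 2) = 40, which is [69, 107, 69, 107].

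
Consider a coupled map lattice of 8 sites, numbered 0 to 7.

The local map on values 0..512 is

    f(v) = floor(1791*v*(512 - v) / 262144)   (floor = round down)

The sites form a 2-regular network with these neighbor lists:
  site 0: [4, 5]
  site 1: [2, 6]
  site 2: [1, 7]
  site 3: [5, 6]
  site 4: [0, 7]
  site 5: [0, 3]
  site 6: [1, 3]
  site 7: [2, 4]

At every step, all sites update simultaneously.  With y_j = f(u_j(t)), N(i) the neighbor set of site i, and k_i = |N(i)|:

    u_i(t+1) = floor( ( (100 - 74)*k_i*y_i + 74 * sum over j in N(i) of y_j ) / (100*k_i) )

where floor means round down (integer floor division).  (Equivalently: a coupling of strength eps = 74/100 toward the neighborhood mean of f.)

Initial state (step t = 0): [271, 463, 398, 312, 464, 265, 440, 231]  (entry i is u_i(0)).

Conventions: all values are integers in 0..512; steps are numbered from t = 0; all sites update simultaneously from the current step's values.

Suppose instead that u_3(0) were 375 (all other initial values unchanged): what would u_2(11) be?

Simulating step by step:
t=0: [271, 463, 398, 375, 464, 265, 440, 231]
t=1: [337, 234, 301, 336, 368, 411, 243, 285]
t=2: [343, 440, 440, 374, 406, 371, 429, 409]
t=3: [343, 225, 242, 313, 329, 369, 273, 263]
t=4: [388, 444, 444, 408, 418, 397, 436, 433]
t=5: [299, 213, 215, 273, 277, 309, 241, 235]
t=6: [435, 439, 438, 439, 440, 436, 441, 441]
t=7: [222, 217, 216, 219, 219, 223, 216, 217]
t=8: [439, 436, 436, 438, 438, 438, 437, 437]
t=9: [220, 224, 224, 221, 220, 219, 223, 223]
t=10: [438, 440, 440, 439, 438, 438, 439, 439]
t=11: [221, 216, 216, 219, 219, 219, 217, 218]

Answer: u_2(11) = 216
Key observation: This trace re-runs the system from the modified initial state.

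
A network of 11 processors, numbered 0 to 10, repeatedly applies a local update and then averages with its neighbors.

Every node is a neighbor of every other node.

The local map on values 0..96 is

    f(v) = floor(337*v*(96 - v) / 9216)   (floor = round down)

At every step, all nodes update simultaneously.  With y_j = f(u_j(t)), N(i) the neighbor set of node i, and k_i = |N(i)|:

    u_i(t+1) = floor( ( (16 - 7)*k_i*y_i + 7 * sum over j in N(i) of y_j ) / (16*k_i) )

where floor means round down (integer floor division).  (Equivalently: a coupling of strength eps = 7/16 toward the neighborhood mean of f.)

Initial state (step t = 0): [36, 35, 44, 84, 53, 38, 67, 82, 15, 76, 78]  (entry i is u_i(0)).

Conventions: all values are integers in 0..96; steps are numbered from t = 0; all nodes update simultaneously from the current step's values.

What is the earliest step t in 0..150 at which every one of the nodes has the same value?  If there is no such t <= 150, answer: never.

Answer: 8
Key observation: Synchronization is absorbing here: once all nodes are equal they stay equal, and step 8 is the first all-equal step.

Derivation:
t=0: [36, 35, 44, 84, 53, 38, 67, 82, 15, 76, 78]  (not all equal)
t=1: [71, 71, 73, 49, 73, 72, 67, 51, 53, 59, 57]  (not all equal)
t=2: [67, 67, 66, 78, 66, 67, 71, 77, 77, 75, 76]  (not all equal)
t=3: [67, 67, 67, 56, 67, 67, 63, 57, 57, 59, 58]  (not all equal)
t=4: [73, 73, 73, 78, 73, 73, 75, 78, 78, 77, 77]  (not all equal)
t=5: [58, 58, 58, 53, 58, 58, 56, 53, 53, 54, 54]  (not all equal)
t=6: [80, 80, 80, 82, 80, 80, 81, 82, 82, 81, 81]  (not all equal)
t=7: [45, 45, 45, 42, 45, 45, 44, 42, 42, 44, 44]  (not all equal)
t=8: [82, 82, 82, 82, 82, 82, 82, 82, 82, 82, 82]  (all equal)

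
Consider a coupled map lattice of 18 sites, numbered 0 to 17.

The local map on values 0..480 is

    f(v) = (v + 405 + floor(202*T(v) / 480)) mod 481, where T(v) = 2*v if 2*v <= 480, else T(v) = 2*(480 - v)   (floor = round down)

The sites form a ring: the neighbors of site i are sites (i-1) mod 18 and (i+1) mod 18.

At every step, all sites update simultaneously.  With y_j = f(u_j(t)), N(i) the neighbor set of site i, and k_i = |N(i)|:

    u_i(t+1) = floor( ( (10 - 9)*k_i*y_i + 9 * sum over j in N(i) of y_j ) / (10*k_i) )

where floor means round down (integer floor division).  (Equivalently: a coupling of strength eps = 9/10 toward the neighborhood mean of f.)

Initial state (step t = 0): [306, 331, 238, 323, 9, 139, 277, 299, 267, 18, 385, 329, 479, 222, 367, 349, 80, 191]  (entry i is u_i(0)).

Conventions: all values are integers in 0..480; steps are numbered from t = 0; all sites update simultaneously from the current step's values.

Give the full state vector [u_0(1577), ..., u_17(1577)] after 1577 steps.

Answer: [389, 389, 389, 389, 389, 389, 389, 389, 389, 389, 389, 389, 389, 389, 389, 389, 389, 389]
Key observation: The state at step 5, [389, 389, 389, 389, 389, 389, 389, 389, 389, 389, 389, 389, 389, 389, 389, 389, 389, 389], reappears at step 6: the system is in a cycle of period 1 from step 5 on.  Therefore the state at step 1577 equals the state at step 5 + ((1577 - 5) mod 1) = 5, which is [389, 389, 389, 389, 389, 389, 389, 389, 389, 389, 389, 389, 389, 389, 389, 389, 389, 389].

Derivation:
t=0: [306, 331, 238, 323, 9, 139, 277, 299, 267, 18, 385, 329, 479, 222, 367, 349, 80, 191]
t=1: [332, 370, 377, 390, 293, 374, 286, 370, 402, 384, 406, 393, 360, 388, 360, 243, 303, 228]
t=2: [366, 383, 387, 381, 386, 374, 385, 382, 387, 391, 389, 388, 389, 385, 378, 378, 356, 374]
t=3: [387, 387, 388, 388, 387, 388, 387, 388, 388, 389, 389, 389, 388, 388, 387, 385, 386, 384]
t=4: [388, 389, 389, 389, 389, 389, 389, 389, 389, 389, 389, 389, 389, 389, 388, 388, 388, 388]
t=5: [389, 389, 389, 389, 389, 389, 389, 389, 389, 389, 389, 389, 389, 389, 389, 389, 389, 389]
t=6: [389, 389, 389, 389, 389, 389, 389, 389, 389, 389, 389, 389, 389, 389, 389, 389, 389, 389]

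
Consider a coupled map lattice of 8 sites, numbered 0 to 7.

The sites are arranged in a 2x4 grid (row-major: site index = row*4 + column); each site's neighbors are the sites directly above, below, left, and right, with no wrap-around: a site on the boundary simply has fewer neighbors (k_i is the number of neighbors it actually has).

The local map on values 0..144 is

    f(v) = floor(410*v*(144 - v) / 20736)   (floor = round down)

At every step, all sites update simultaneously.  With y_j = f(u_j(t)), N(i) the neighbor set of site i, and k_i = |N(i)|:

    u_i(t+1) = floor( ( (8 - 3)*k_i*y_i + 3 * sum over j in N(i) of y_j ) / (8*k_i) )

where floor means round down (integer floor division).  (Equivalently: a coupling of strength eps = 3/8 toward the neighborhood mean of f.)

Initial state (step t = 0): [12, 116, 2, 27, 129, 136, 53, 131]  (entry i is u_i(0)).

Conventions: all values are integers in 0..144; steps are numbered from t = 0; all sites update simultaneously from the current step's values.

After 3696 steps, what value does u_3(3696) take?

Answer: u_3(3696) = 92
Key observation: The state at step 10, [92, 92, 92, 92, 92, 92, 92, 92], reappears at step 12: the system is in a cycle of period 2 from step 10 on.  Therefore the state at step 3696 equals the state at step 10 + ((3696 - 10) mod 2) = 10, which is [92, 92, 92, 92, 92, 92, 92, 92].

Derivation:
t=0: [12, 116, 2, 27, 129, 136, 53, 131]
t=1: [38, 47, 30, 45, 33, 37, 66, 50]
t=2: [79, 84, 76, 84, 74, 81, 92, 92]
t=3: [100, 99, 100, 98, 101, 99, 95, 94]
t=4: [86, 87, 87, 89, 85, 88, 90, 91]
t=5: [98, 97, 97, 96, 98, 97, 96, 95]
t=6: [89, 89, 90, 91, 89, 90, 90, 91]
t=7: [96, 96, 95, 95, 96, 96, 95, 95]
t=8: [91, 91, 91, 92, 91, 91, 91, 92]
t=9: [95, 95, 94, 94, 95, 95, 94, 94]
t=10: [92, 92, 92, 92, 92, 92, 92, 92]
t=11: [94, 94, 94, 94, 94, 94, 94, 94]
t=12: [92, 92, 92, 92, 92, 92, 92, 92]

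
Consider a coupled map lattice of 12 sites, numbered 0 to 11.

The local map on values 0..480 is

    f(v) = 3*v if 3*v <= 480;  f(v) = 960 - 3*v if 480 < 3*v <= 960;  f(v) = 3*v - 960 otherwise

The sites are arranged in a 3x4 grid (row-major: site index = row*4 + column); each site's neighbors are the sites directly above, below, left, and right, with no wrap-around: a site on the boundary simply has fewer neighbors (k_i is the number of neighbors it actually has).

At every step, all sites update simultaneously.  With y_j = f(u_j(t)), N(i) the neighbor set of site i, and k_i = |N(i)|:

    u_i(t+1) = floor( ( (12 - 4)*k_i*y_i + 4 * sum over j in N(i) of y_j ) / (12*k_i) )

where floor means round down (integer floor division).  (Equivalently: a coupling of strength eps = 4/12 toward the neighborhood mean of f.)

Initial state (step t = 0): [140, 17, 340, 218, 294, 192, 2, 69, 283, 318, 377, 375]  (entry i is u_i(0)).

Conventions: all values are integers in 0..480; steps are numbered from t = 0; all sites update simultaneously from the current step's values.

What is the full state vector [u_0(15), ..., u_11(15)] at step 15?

Simulating step by step:
t=0: [140, 17, 340, 218, 294, 192, 2, 69, 283, 318, 377, 375]
t=1: [301, 130, 80, 248, 153, 267, 72, 191, 88, 78, 133, 173]
t=2: [179, 310, 251, 248, 359, 214, 242, 355, 291, 247, 365, 425]
t=3: [306, 125, 191, 196, 170, 262, 219, 155, 114, 206, 175, 250]
t=4: [165, 317, 374, 390, 362, 238, 323, 408, 360, 333, 385, 290]
t=5: [332, 103, 133, 211, 176, 179, 78, 210, 107, 88, 145, 136]
t=6: [147, 301, 362, 339, 374, 385, 288, 327, 330, 307, 390, 399]
t=7: [330, 122, 107, 62, 182, 159, 110, 57, 53, 74, 181, 196]
t=8: [150, 336, 312, 206, 350, 429, 335, 212, 212, 265, 380, 346]
t=9: [323, 121, 64, 286, 182, 247, 101, 267, 258, 202, 152, 136]
t=10: [135, 288, 213, 126, 322, 265, 287, 196, 252, 331, 422, 374]
t=11: [287, 163, 277, 367, 90, 129, 163, 319, 142, 97, 236, 221]
t=12: [189, 382, 206, 116, 281, 383, 378, 103, 377, 312, 285, 240]
t=13: [312, 226, 306, 340, 161, 167, 194, 290, 137, 67, 118, 229]
t=14: [142, 246, 108, 62, 417, 417, 330, 139, 387, 270, 330, 256]
t=15: [369, 263, 264, 247, 296, 251, 108, 323, 207, 158, 61, 202]

Answer: [369, 263, 264, 247, 296, 251, 108, 323, 207, 158, 61, 202]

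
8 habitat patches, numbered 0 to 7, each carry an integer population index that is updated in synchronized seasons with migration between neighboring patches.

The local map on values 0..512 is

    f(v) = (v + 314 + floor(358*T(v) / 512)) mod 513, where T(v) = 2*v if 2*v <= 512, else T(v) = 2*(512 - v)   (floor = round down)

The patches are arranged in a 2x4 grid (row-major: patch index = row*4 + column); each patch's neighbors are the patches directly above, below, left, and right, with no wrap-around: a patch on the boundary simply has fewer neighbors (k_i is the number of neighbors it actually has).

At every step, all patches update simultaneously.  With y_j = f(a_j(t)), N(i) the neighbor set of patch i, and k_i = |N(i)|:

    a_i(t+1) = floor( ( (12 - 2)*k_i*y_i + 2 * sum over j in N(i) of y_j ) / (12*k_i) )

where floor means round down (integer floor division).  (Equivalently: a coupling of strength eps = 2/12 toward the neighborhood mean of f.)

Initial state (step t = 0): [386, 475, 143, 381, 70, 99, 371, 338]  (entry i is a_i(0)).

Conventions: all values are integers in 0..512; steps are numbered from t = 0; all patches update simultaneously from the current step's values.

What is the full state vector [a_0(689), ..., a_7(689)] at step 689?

Simulating step by step:
t=0: [386, 475, 143, 381, 70, 99, 371, 338]
t=1: [369, 302, 178, 347, 434, 97, 338, 379]
t=2: [369, 364, 253, 364, 320, 89, 353, 367]
t=3: [370, 353, 401, 373, 356, 74, 357, 370]
t=4: [370, 380, 359, 367, 384, 471, 379, 369]
t=5: [368, 363, 371, 370, 361, 334, 363, 368]
t=6: [370, 372, 369, 369, 373, 381, 372, 370]
t=7: [368, 367, 368, 369, 367, 365, 367, 368]
t=8: [370, 370, 369, 369, 370, 370, 370, 369]
t=9: [369, 369, 369, 369, 369, 369, 369, 369]
t=10: [369, 369, 369, 369, 369, 369, 369, 369]

Answer: [369, 369, 369, 369, 369, 369, 369, 369]
Key observation: The state at step 9, [369, 369, 369, 369, 369, 369, 369, 369], reappears at step 10: the system is in a cycle of period 1 from step 9 on.  Therefore the state at step 689 equals the state at step 9 + ((689 - 9) mod 1) = 9, which is [369, 369, 369, 369, 369, 369, 369, 369].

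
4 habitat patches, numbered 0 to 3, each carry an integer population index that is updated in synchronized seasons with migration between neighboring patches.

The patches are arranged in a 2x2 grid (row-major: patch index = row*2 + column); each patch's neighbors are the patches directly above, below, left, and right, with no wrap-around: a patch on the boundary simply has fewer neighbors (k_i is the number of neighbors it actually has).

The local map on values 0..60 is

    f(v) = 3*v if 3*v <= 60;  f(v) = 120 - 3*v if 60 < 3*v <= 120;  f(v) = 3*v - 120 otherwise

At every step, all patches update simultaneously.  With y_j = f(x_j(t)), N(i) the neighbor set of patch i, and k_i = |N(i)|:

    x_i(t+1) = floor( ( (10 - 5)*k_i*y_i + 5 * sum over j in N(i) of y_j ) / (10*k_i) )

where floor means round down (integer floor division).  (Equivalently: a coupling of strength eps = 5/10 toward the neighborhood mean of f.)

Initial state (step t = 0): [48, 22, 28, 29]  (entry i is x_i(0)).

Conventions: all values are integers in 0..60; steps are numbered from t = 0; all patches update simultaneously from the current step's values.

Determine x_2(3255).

Answer: x_2(3255) = 51
Key observation: The state at step 17, [21, 21, 21, 21], reappears at step 21: the system is in a cycle of period 4 from step 17 on.  Therefore the state at step 3255 equals the state at step 17 + ((3255 - 17) mod 4) = 19, which is [51, 51, 51, 51].

Derivation:
t=0: [48, 22, 28, 29]
t=1: [34, 41, 32, 39]
t=2: [15, 6, 17, 8]
t=3: [39, 26, 42, 29]
t=4: [13, 30, 12, 28]
t=5: [36, 33, 36, 34]
t=6: [14, 18, 13, 17]
t=7: [44, 50, 42, 48]
t=8: [15, 24, 12, 21]
t=9: [43, 49, 43, 49]
t=10: [13, 22, 13, 22]
t=11: [42, 50, 42, 50]
t=12: [12, 24, 12, 24]
t=13: [39, 45, 39, 45]
t=14: [6, 12, 6, 12]
t=15: [22, 31, 22, 31]
t=16: [47, 33, 47, 33]
t=17: [21, 21, 21, 21]
t=18: [57, 57, 57, 57]
t=19: [51, 51, 51, 51]
t=20: [33, 33, 33, 33]
t=21: [21, 21, 21, 21]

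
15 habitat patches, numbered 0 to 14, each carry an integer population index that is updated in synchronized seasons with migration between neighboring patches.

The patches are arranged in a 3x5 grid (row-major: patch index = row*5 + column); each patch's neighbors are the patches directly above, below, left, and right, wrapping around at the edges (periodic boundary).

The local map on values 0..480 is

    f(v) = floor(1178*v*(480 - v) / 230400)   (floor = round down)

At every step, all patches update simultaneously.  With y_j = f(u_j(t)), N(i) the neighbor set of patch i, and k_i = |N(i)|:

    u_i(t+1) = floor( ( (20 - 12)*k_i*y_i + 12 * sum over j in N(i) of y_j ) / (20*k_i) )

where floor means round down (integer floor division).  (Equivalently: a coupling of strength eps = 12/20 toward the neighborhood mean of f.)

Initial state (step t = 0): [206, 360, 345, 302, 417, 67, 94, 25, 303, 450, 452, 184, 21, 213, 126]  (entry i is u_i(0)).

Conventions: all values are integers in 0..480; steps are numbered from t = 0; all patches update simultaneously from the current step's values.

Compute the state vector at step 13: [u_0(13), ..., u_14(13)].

Answer: [284, 284, 284, 284, 284, 284, 284, 284, 284, 284, 284, 284, 284, 284, 284]

Derivation:
t=0: [206, 360, 345, 302, 417, 67, 94, 25, 303, 450, 452, 184, 21, 213, 126]
t=1: [199, 236, 185, 250, 182, 147, 178, 135, 213, 144, 165, 188, 149, 239, 174]
t=2: [276, 285, 273, 288, 275, 260, 268, 259, 276, 262, 269, 274, 264, 283, 271]
t=3: [287, 286, 287, 285, 287, 290, 289, 290, 287, 290, 289, 288, 289, 286, 288]
t=4: [282, 282, 282, 283, 282, 281, 281, 281, 282, 281, 282, 282, 282, 282, 282]
t=5: [285, 285, 285, 285, 285, 285, 285, 285, 285, 285, 285, 285, 285, 285, 285]
t=6: [284, 284, 284, 284, 284, 284, 284, 284, 284, 284, 284, 284, 284, 284, 284]
t=7: [284, 284, 284, 284, 284, 284, 284, 284, 284, 284, 284, 284, 284, 284, 284]
t=8: [284, 284, 284, 284, 284, 284, 284, 284, 284, 284, 284, 284, 284, 284, 284]
t=9: [284, 284, 284, 284, 284, 284, 284, 284, 284, 284, 284, 284, 284, 284, 284]
t=10: [284, 284, 284, 284, 284, 284, 284, 284, 284, 284, 284, 284, 284, 284, 284]
t=11: [284, 284, 284, 284, 284, 284, 284, 284, 284, 284, 284, 284, 284, 284, 284]
t=12: [284, 284, 284, 284, 284, 284, 284, 284, 284, 284, 284, 284, 284, 284, 284]
t=13: [284, 284, 284, 284, 284, 284, 284, 284, 284, 284, 284, 284, 284, 284, 284]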